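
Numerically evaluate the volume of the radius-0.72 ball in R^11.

The n-ball volume is π^(n/2)·r^n/Γ(n/2+1). With n=11, r=0.72: V ≈ 0.0507881.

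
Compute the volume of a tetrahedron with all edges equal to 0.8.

Volume = (√2/12) · 0.8³ = 0.0603398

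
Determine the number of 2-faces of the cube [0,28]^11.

An n-cube has C(n,k)·2^(n-k) k-faces. Here C(11,2)·2^9 = 55·512 = 28160.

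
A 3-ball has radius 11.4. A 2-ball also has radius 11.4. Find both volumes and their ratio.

V_3(11.4) ≈ 6205.88. V_2(11.4) ≈ 408.281. Ratio V_3/V_2 ≈ 15.2.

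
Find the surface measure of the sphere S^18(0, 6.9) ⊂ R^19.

S = n·V_n(r)/r = 19·V_19(6.9)/6.9 (volume-to-surface relation), giving 1.11333e+15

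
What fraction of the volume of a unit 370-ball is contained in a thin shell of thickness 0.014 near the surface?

1 - (1-0.014)^370 ≈ 0.994574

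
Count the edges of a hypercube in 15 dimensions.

An n-cube has n·2^(n-1) edges. With n = 15: 15·16384 = 245760.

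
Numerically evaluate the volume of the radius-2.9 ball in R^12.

The n-ball volume is π^(n/2)·r^n/Γ(n/2+1). With n=12, r=2.9: V ≈ 472436.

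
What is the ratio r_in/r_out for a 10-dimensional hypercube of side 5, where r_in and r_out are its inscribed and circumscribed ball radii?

r_in = 5/2 (half the side); r_out = 5√10/2 (half the diagonal). Ratio = 1/√10 ≈ 0.316228.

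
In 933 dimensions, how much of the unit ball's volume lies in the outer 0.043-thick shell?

V(inner)/V(outer) = ((1-0.043)/1)^933 ≈ 1.552e-18, so the shell fraction is 1 - 1.552e-18.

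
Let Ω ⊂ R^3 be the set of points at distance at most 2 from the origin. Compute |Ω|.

Volume = π^{3/2}·(2)^3/Γ(5/2) = 32·π/3 ≈ 33.5103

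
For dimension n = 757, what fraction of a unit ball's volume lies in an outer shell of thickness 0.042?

1 - (1-0.042)^757 ≈ 1 - 7.829e-15 ≈ (100 - 7.88e-13)%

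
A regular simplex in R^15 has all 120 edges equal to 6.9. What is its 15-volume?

Volume = 6.9^15 · √(16/2^15) / 15! ≈ 0.0646505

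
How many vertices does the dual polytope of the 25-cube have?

An n-cross-polytope has 2n vertices; here n = 25, giving 50.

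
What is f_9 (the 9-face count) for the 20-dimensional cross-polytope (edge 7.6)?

Each 9-face is the convex hull of 10 vertices, one chosen as ±e_i from each of 10 distinct axes: 2^10·C(20,10) = 189190144.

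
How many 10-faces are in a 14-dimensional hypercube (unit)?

An n-cube has C(n,k)·2^(n-k) k-faces. Here C(14,10)·2^4 = 1001·16 = 16016.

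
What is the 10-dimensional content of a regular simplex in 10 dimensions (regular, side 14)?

V = (14^10 / 10!) · √((10+1) / 2^10) ≈ 8261.59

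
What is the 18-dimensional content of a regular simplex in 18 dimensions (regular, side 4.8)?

Volume = 4.8^18 · √(19/2^18) / 18! ≈ 2.43281e-06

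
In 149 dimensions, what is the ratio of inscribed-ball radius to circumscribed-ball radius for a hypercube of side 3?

Ratio = (s/2)/(s√149/2) = 149^(-1/2) ≈ 0.0819232.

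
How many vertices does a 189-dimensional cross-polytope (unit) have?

The 189-dimensional cross-polytope has 2n = 2·189 = 378 vertices.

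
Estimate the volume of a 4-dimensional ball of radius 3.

V = 81·π^2/2 ≈ 399.719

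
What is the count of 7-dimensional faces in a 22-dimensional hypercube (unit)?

Number of 7-faces = C(22,7) · 2^(22-7) = 170544 · 32768 = 5588385792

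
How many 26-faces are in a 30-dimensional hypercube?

f_26(30-cube) = (30 choose 26) · 2^4 = 438480.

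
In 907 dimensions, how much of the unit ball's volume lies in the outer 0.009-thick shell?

V(inner)/V(outer) = ((1-0.009)/1)^907 ≈ 0.0002747, so the shell fraction is 0.999725.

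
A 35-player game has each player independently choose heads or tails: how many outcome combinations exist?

The 35-cube has 2^35 = 34359738368 vertices.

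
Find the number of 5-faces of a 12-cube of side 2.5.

Number of 5-faces = C(12,5) · 2^(12-5) = 792 · 128 = 101376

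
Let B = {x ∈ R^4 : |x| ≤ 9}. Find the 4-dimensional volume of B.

V = 6561·π^2/2 ≈ 32377.2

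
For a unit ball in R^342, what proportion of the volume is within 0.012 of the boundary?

Shell fraction = 1 - (1-0.012)^342 ≈ 0.983898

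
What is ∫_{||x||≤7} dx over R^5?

V = 134456·π^2/15 ≈ 88468.5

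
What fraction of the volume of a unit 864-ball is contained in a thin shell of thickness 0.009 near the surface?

1 - (1-0.009)^864 ≈ 0.999595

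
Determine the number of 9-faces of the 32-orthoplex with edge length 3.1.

Each 9-face is the convex hull of 10 vertices, one chosen as ±e_i from each of 10 distinct axes: 2^10·C(32,10) = 66060533760.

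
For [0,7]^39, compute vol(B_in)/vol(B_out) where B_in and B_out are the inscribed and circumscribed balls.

Volume scales as r^n, and r_in/r_out = 1/√39, giving (1/√39)^39 ≈ 9.42411e-32.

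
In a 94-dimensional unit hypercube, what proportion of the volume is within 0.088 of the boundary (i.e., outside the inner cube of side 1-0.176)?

Shell fraction = 1 - (1-0.176)^94 ≈ 0.9999999875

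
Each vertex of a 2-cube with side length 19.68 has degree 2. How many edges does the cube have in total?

Each of the 2^2 = 4 vertices has degree 2; total edges = 2·2^2/2 = 4.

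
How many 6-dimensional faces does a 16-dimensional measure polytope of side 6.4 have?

f_6(16-cube) = (16 choose 6) · 2^10 = 8200192.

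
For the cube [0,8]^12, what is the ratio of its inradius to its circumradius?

r_in = 8/2 (half the side); r_out = 8√12/2 (half the diagonal). Ratio = 1/√12 ≈ 0.288675.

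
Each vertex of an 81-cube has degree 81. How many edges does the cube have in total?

An n-cube has n·2^(n-1) edges. With n = 81: 81·1208925819614629174706176 = 97922991388784963151200256.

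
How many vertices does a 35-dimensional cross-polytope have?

An n-cross-polytope has 2n vertices; here n = 35, giving 70.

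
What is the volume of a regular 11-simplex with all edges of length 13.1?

For a regular n-simplex with edge a, V = (a^n / n!)·√((n+1)/2^n). With a=13.1, n=11: V ≈ 3738.99.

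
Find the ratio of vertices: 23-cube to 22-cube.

The 23-cube has 2^23 = 8388608 vertices. The 22-cube has 2^22 = 4194304 vertices. Ratio: 8388608/4194304 = 2.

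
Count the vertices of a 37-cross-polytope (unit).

The 37-dimensional cross-polytope has 2n = 2·37 = 74 vertices.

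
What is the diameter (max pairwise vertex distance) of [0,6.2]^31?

Diagonal = √31 · 6.2 ≈ 34.5201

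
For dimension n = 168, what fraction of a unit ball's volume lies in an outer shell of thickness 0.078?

1 - (1-0.078)^168 ≈ 0.9999988121 ≈ 99.999881%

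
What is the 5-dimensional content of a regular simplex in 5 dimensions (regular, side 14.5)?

For a regular n-simplex with edge a, V = (a^n / n!)·√((n+1)/2^n). With a=14.5, n=5: V ≈ 2312.91.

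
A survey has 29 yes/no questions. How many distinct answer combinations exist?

Number of vertices = 2^29 = 536870912.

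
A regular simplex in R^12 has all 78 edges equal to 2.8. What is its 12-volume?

V = (2.8^12 / 12!) · √((12+1) / 2^12) ≈ 2.73118e-05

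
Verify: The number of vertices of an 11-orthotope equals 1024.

False. The 11-cube has 2^11 = 2048 vertices.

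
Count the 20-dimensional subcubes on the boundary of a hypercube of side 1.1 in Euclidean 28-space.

Number of 20-faces = C(28,20) · 2^(28-20) = 3108105 · 256 = 795674880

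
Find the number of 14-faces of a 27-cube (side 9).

f_14(27-cube) = (27 choose 14) · 2^13 = 164317593600.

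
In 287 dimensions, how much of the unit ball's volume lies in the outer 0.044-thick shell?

Shell fraction = 1 - (1-0.044)^287 ≈ 0.9999975373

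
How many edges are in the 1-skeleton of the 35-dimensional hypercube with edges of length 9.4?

Each of the 2^35 = 34359738368 vertices has degree 35; total edges = 35·2^35/2 = 601295421440.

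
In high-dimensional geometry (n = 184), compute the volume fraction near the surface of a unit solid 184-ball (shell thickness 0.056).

1 - (1-0.056)^184 ≈ 0.999975 ≈ 99.997518%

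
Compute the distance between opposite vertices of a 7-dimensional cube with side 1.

Diagonal = √7 · 1 ≈ 2.64575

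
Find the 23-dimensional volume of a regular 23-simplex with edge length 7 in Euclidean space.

For a regular n-simplex with edge a, V = (a^n / n!)·√((n+1)/2^n). With a=7, n=23: V ≈ 1.79069e-06.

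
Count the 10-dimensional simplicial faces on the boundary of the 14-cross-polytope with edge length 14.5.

Each 10-face is the convex hull of 11 vertices, one chosen as ±e_i from each of 11 distinct axes: 2^11·C(14,11) = 745472.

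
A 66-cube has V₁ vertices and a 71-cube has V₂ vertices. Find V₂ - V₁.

V₁ = 2^66 = 73786976294838206464. V₂ = 2^71 = 2361183241434822606848. V₂ - V₁ = 2287396265139984400384.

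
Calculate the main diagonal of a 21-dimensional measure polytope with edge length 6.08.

Diagonal = √21 · 6.08 ≈ 27.8621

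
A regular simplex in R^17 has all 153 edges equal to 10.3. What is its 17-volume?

For a regular n-simplex with edge a, V = (a^n / n!)·√((n+1)/2^n). With a=10.3, n=17: V ≈ 5.4456.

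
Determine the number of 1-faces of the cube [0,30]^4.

Choose 1 of 4 axes to span the face (C(4,1) = 4 ways), then fix each of the remaining 3 coordinates at one of its two extreme values (2^3 = 8 ways): 4·8 = 32.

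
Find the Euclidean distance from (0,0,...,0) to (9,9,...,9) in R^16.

Diagonal = √16 · 9 = 36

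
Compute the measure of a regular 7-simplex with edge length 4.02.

V_7 = √(8) · 4.02^7 / (7! · 2^(7/2)) ≈ 0.841573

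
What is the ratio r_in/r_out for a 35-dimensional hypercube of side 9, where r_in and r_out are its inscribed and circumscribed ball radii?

r_in = 9/2 (half the side); r_out = 9√35/2 (half the diagonal). Ratio = 1/√35 ≈ 0.169031.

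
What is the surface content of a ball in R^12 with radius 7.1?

|∂B_12(7.1)| ≈ 3.70331e+10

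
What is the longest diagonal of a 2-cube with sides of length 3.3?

d = √(3.3² + 3.3² + ... + 3.3²) [2 terms] = √(2·3.3²) = 3.3√2 ≈ 4.6669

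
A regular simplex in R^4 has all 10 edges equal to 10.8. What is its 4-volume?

For a regular n-simplex with edge a, V = (a^n / n!)·√((n+1)/2^n). With a=10.8, n=4: V ≈ 316.89.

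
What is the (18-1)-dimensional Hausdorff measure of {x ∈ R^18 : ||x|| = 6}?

|∂B_18(6)| = 29386561536·π^9/35 ≈ 2.50282e+13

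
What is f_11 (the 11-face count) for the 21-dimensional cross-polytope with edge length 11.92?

Number of 11-faces = 2^(11+1) · C(21,11+1) = 4096 · 293930 = 1203937280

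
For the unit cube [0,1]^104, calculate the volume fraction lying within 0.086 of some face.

The inner cube has side 1-2·0.086 = 0.828 and volume (0.828)^104 ≈ 2.986e-09, so the shell holds 0.999999997 of the volume.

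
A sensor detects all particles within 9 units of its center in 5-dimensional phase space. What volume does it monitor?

The n-ball volume is π^(n/2)·r^n/Γ(n/2+1). With n=5, r=9: V = 157464·π^2/5 ≈ 310821.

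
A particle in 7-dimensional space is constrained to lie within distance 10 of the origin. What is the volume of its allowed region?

Volume = π^{7/2}·(10)^7/Γ(9/2) = 32000000·π^3/21 ≈ 4.72477e+07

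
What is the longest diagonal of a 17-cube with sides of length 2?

||(2,2,...,2)|| = √(17)·2 ≈ 8.24621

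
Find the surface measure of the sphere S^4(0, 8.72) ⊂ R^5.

The surface area of an n-ball is 2π^(n/2) r^(n-1) / Γ(n/2). For n=5, r=8.72: 152172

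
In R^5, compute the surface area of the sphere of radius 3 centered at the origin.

S = n·V_n(r)/r = 5·V_5(3)/3 (volume-to-surface relation), giving 216·π^2 ≈ 2131.83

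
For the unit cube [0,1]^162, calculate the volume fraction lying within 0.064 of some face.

Shell fraction = 1 - (1-0.128)^162 ≈ 1 - 2.31e-10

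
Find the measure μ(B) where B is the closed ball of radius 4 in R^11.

The n-ball volume is π^(n/2)·r^n/Γ(n/2+1). With n=11, r=4: V = 268435456·π^5/10395 ≈ 7.9025e+06.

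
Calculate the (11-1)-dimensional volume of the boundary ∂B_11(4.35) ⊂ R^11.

S_11(4.35) = 2·π^(11/2)·(4.35)^10 / Γ(11/2) ≈ 5.02794e+07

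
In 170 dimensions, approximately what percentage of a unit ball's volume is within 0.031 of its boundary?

1 - (1-0.031)^170 ≈ 0.995268 ≈ 99.53%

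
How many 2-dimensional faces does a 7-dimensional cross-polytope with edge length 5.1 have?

Number of 2-faces = 2^(2+1) · C(7,2+1) = 8 · 35 = 280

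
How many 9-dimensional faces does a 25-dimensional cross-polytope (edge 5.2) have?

f_9(25-orthoplex) = 2^10 · (25 choose 10) = 3347210240.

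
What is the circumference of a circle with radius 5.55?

The surface area of an n-ball is 2π^(n/2) r^(n-1) / Γ(n/2). For n=2, r=5.55: 2πr = 2π·5.55 ≈ 34.8717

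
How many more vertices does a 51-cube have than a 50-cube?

The 51-cube has 2^51 = 2251799813685248 vertices. The 50-cube has 2^50 = 1125899906842624 vertices. Difference: 2251799813685248 - 1125899906842624 = 1125899906842624.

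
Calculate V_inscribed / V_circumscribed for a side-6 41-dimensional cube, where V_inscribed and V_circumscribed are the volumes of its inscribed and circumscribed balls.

The radii are 6/2 and 6√41/2, so the volume ratio is (1/√41)^41 = 41^{-41/2} ≈ 8.66824e-34.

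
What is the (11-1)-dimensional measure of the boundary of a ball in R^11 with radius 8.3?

S_11(8.3) = 2·π^(11/2)·(8.3)^10 / Γ(11/2) ≈ 3.21572e+10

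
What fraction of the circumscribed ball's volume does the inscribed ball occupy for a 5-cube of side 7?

V_in/V_out = n^(-n/2) = 5^(-5/2) ≈ 0.0178885.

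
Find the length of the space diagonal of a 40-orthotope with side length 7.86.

Diagonal = √40 · 7.86 ≈ 49.711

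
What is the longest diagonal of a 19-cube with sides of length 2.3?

The space diagonal of an n-cube of side s is s√n. Here 2.3·√19 ≈ 10.0255.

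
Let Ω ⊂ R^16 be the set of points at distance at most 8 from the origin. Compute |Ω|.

Volume = π^{16/2}·(8)^16/Γ(9) = 2199023255552·π^8/315 ≈ 6.62397e+13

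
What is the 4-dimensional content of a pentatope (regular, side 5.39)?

For a regular n-simplex with edge a, V = (a^n / n!)·√((n+1)/2^n). With a=5.39, n=4: V ≈ 19.6593.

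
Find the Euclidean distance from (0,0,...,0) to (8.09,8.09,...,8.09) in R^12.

Diagonal = √12 · 8.09 ≈ 28.0246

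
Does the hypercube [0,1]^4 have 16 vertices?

True. The 4-cube has 2^4 = 16 vertices.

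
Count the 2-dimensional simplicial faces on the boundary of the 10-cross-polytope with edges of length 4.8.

Number of 2-faces = 2^(2+1) · C(10,2+1) = 8 · 120 = 960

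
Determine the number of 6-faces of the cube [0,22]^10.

Choose 6 of 10 axes to span the face (C(10,6) = 210 ways), then fix each of the remaining 4 coordinates at one of its two extreme values (2^4 = 16 ways): 210·16 = 3360.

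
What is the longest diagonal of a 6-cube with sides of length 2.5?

d = √(2.5² + 2.5² + ... + 2.5²) [6 terms] = √(6·2.5²) = 2.5√6 ≈ 6.12372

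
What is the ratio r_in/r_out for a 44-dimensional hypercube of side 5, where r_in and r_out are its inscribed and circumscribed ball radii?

r_in = 5/2 (half the side); r_out = 5√44/2 (half the diagonal). Ratio = 1/√44 ≈ 0.150756.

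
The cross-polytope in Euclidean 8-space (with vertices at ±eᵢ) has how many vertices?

The 8-dimensional cross-polytope has 2n = 2·8 = 16 vertices.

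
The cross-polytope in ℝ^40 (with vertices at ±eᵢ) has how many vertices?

Number of vertices = 2n = 80.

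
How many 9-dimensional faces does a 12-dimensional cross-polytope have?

Number of 9-faces = 2^(9+1) · C(12,9+1) = 1024 · 66 = 67584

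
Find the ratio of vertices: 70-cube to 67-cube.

The 70-cube has 2^70 = 1180591620717411303424 vertices. The 67-cube has 2^67 = 147573952589676412928 vertices. Ratio: 1180591620717411303424/147573952589676412928 = 8.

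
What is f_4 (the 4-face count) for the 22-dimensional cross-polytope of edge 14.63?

Each 4-face is the convex hull of 5 vertices, one chosen as ±e_i from each of 5 distinct axes: 2^5·C(22,5) = 842688.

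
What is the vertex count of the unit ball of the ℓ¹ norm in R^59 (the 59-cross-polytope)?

The 59-dimensional cross-polytope has 2n = 2·59 = 118 vertices.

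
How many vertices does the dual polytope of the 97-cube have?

The vertices are ±e_1, ..., ±e_97, so there are 2·97 = 194.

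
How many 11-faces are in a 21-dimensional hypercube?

f_11(21-cube) = (21 choose 11) · 2^10 = 361181184.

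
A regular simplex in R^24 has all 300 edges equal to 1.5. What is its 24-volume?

V = (1.5^24 / 24!) · √((24+1) / 2^24) ≈ 3.31203e-23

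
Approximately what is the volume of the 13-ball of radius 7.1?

The n-ball volume is π^(n/2)·r^n/Γ(n/2+1). With n=13, r=7.1: V ≈ 1.06096e+11.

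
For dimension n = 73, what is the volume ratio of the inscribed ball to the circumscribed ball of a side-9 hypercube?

The radii are 9/2 and 9√73/2, so the volume ratio is (1/√73)^73 = 73^{-73/2} ≈ 9.74351e-69.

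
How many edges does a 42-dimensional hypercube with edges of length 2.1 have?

An n-cube has n·2^(n-1) edges. With n = 42: 42·2199023255552 = 92358976733184.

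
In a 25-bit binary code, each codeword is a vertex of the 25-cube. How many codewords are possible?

An n-cube has 2^n vertices; for n = 25 that is 2^25 = 33554432.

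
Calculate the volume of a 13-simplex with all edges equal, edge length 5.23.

V_13 = √(14) · 5.23^13 / (13! · 2^(13/2)) ≈ 0.0145415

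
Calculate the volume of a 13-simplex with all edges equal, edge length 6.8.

V = (6.8^13 / 13!) · √((13+1) / 2^13) ≈ 0.44127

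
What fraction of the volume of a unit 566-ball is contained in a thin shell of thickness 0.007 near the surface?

Shell fraction = 1 - (1-0.007)^566 ≈ 0.981238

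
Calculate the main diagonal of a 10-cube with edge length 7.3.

d = √(7.3² + 7.3² + ... + 7.3²) [10 terms] = √(10·7.3²) = 7.3√10 ≈ 23.0846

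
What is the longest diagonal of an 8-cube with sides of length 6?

The space diagonal of an n-cube of side s is s√n. Here 6·√8 ≈ 16.9706.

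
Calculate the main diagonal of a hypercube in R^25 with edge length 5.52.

Diagonal = √25 · 5.52 = 27.6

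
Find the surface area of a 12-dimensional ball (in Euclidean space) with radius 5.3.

S = n·V_n(r)/r = 12·V_12(5.3)/5.3 (volume-to-surface relation), giving 1.48519e+09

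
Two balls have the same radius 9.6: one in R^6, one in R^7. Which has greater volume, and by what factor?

V_6(9.6) ≈ 4.04507e+06, V_7(9.6) ≈ 3.55041e+07. The 7-ball is larger by a factor of 8.777.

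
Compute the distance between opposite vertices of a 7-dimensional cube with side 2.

d = √(2² + 2² + ... + 2²) [7 terms] = √(7·2²) = 2√7 ≈ 5.2915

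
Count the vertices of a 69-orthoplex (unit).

The vertices are ±e_1, ..., ±e_69, so there are 2·69 = 138.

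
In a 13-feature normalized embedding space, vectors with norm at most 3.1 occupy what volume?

Volume = π^{13/2}·(3.1)^13/Γ(15/2) ≈ 2.22353e+06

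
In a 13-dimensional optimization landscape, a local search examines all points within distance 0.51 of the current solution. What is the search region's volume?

The n-ball volume is π^(n/2)·r^n/Γ(n/2+1). With n=13, r=0.51: V ≈ 0.000143798.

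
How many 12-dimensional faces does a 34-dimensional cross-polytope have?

Each 12-face is the convex hull of 13 vertices, one chosen as ±e_i from each of 13 distinct axes: 2^13·C(34,13) = 7602042961920.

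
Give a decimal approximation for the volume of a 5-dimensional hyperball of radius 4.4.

Volume = π^{5/2}·(4.4)^5/Γ(7/2) ≈ 8680.84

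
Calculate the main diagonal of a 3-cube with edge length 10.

||(10,10,...,10)|| = √(3)·10 ≈ 17.3205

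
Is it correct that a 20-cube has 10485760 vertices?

False. The 20-cube has 2^20 = 1048576 vertices.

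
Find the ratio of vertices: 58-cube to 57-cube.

The 58-cube has 2^58 = 288230376151711744 vertices. The 57-cube has 2^57 = 144115188075855872 vertices. Ratio: 288230376151711744/144115188075855872 = 2.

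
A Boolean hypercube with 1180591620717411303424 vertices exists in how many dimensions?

n = log_2(1180591620717411303424) = 70.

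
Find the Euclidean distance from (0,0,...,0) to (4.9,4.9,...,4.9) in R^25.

Diagonal = √25 · 4.9 = 24.5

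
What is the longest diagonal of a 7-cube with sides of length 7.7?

||(7.7,7.7,...,7.7)|| = √(7)·7.7 ≈ 20.3723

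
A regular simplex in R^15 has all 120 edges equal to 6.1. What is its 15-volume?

V_15 = √(16) · 6.1^15 / (15! · 2^(15/2)) ≈ 0.0101808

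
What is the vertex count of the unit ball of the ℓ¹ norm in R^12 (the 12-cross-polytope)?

The 12-dimensional cross-polytope has 2n = 2·12 = 24 vertices.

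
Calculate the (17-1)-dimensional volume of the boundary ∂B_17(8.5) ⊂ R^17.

The surface area of an n-ball is 2π^(n/2) r^(n-1) / Γ(n/2). For n=17, r=8.5: 48661191875666868481·π^8/259459200 ≈ 1.77956e+15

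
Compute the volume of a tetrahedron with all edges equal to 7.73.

Volume = (√2/12) · 7.73³ = 54.4342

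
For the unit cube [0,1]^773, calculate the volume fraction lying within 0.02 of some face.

The inner cube has side 1-2·0.02 = 0.96 and volume (0.96)^773 ≈ 1.975e-14, so the shell holds 1 - 1.975e-14 of the volume.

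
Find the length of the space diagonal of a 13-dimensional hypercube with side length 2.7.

d = √(2.7² + 2.7² + ... + 2.7²) [13 terms] = √(13·2.7²) = 2.7√13 ≈ 9.73499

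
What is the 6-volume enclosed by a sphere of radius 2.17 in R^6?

Volume = π^{6/2}·(2.17)^6/Γ(4) ≈ 539.581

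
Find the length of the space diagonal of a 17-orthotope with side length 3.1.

The space diagonal of an n-cube of side s is s√n. Here 3.1·√17 ≈ 12.7816.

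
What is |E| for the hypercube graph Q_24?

Number of 1-faces = C(24,1)·2^(24-1) = 24·8388608 = 201326592.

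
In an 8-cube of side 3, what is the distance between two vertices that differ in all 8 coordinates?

d = √(3² + 3² + ... + 3²) [8 terms] = √(8·3²) = 3√8 ≈ 8.48528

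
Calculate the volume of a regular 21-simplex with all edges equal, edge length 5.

V = (5^21 / 21!) · √((21+1) / 2^21) ≈ 3.02289e-08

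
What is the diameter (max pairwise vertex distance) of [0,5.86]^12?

The space diagonal of an n-cube of side s is s√n. Here 5.86·√12 ≈ 20.2996.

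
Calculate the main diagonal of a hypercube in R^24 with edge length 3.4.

||(3.4,3.4,...,3.4)|| = √(24)·3.4 ≈ 16.6565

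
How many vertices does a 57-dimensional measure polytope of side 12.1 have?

The 57-cube has 2^57 = 144115188075855872 vertices.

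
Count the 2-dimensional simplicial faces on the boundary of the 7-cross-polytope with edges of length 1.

f_2(7-orthoplex) = 2^3 · (7 choose 3) = 280.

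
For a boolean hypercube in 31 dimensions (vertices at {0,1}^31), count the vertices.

Each vertex is a binary string of length 31, so there are 2^31 = 2147483648.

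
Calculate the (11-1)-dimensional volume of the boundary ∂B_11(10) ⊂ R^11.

|∂B_11(10)| = 128000000000·π^5/189 ≈ 2.07251e+11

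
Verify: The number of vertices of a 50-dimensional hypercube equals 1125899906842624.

True. The 50-cube has 2^50 = 1125899906842624 vertices.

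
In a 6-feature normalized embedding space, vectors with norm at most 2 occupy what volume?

V_6(2) = π^(6/2) · (2)^6 / Γ(6/2 + 1) = 32·π^3/3 ≈ 330.734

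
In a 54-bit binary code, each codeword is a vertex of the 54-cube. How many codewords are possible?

Number of vertices = 2^54 = 18014398509481984.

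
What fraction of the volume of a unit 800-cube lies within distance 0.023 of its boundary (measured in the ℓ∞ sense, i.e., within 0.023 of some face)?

1 - (1 - 2·0.023)^800 = 1 - 0.954^800 ≈ 1 - 4.352e-17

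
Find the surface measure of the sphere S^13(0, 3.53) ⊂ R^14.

S_14(3.53) = 2·π^(14/2)·(3.53)^13 / Γ(14/2) ≈ 1.10871e+08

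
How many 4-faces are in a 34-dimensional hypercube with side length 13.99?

An n-cube has C(n,k)·2^(n-k) k-faces. Here C(34,4)·2^30 = 46376·1073741824 = 49795850829824.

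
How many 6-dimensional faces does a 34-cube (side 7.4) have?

Number of 6-faces = C(34,6) · 2^(34-6) = 1344904 · 268435456 = 361019918516224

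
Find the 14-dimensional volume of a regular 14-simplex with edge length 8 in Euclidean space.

For a regular n-simplex with edge a, V = (a^n / n!)·√((n+1)/2^n). With a=8, n=14: V ≈ 1.52647.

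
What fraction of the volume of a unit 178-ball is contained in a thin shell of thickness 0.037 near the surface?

Shell fraction = 1 - (1-0.037)^178 ≈ 0.998782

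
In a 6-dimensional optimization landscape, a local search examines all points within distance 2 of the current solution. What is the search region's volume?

Volume = π^{6/2}·(2)^6/Γ(4) = 32·π^3/3 ≈ 330.734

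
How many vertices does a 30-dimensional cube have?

The 30-cube has 2^30 = 1073741824 vertices.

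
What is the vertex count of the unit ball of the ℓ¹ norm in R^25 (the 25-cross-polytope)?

Number of vertices = 2n = 50.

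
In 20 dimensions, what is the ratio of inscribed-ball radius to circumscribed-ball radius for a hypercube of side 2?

r_in = 2/2 (half the side); r_out = 2√20/2 (half the diagonal). Ratio = 1/√20 ≈ 0.223607.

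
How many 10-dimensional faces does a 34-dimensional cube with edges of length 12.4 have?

f_10(34-cube) = (34 choose 10) · 2^24 = 2199965128458240.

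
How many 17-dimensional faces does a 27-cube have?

An n-cube has C(n,k)·2^(n-k) k-faces. Here C(27,17)·2^10 = 8436285·1024 = 8638755840.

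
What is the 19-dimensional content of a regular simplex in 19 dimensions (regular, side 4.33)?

V = (4.33^19 / 19!) · √((19+1) / 2^19) ≈ 6.29369e-08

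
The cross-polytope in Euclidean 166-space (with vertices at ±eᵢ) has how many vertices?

The 166-dimensional cross-polytope has 2n = 2·166 = 332 vertices.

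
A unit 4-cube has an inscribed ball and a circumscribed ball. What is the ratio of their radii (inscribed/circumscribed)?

For an n-cube of any side s, the inradius is s/2 and the circumradius is s√n/2, so the ratio is 1/√4 ≈ 0.5.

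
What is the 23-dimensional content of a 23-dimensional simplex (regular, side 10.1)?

For a regular n-simplex with edge a, V = (a^n / n!)·√((n+1)/2^n). With a=10.1, n=23: V ≈ 0.00822542.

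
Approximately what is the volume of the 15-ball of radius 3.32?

Volume = π^{15/2}·(3.32)^15/Γ(17/2) ≈ 2.50323e+07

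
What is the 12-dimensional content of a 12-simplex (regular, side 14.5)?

For a regular n-simplex with edge a, V = (a^n / n!)·√((n+1)/2^n). With a=14.5, n=12: V ≈ 10159.5.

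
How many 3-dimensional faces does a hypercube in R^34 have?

Number of 3-faces = C(34,3) · 2^(34-3) = 5984 · 2147483648 = 12850542149632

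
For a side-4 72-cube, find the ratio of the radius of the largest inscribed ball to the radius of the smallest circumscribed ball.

r_in / r_out = (4/2) / (4√72/2) = 1/√72 ≈ 0.117851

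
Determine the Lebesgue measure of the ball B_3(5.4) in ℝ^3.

The n-ball volume is π^(n/2)·r^n/Γ(n/2+1). With n=3, r=5.4: V ≈ 659.584.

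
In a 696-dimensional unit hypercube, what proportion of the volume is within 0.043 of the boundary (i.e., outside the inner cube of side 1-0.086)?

1 - (1 - 2·0.043)^696 = 1 - 0.914^696 ≈ 1 - 6.585e-28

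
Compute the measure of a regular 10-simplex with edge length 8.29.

V = (8.29^10 / 10!) · √((10+1) / 2^10) ≈ 43.7853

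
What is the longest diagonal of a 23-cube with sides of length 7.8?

d = √(7.8² + 7.8² + ... + 7.8²) [23 terms] = √(23·7.8²) = 7.8√23 ≈ 37.4075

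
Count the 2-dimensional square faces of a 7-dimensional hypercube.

Choose 2 of 7 axes to span the face (C(7,2) = 21 ways), then fix each of the remaining 5 coordinates at one of its two extreme values (2^5 = 32 ways): 21·32 = 672.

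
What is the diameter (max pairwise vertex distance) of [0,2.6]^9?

The space diagonal of an n-cube of side s is s√n. Here 2.6·√9 = 7.8.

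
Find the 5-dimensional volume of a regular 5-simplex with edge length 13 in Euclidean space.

V = (13^5 / 5!) · √((5+1) / 2^5) ≈ 1339.79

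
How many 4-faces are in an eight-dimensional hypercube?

Number of 4-faces = C(8,4) · 2^(8-4) = 70 · 16 = 1120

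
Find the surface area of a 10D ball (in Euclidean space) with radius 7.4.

S_10(7.4) = 2·π^(10/2)·(7.4)^9 / Γ(10/2) ≈ 1.69689e+09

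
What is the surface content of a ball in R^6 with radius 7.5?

|∂B_6(7.5)| = 759375·π^3/32 ≈ 735793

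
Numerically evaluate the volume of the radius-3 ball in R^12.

V_12(3) = π^(12/2) · (3)^12 / Γ(12/2 + 1) = 59049·π^6/80 ≈ 709613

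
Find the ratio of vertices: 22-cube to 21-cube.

The 22-cube has 2^22 = 4194304 vertices. The 21-cube has 2^21 = 2097152 vertices. Ratio: 4194304/2097152 = 2.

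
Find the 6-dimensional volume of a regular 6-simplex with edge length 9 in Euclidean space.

For a regular n-simplex with edge a, V = (a^n / n!)·√((n+1)/2^n). With a=9, n=6: V ≈ 244.108.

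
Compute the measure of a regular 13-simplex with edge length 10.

V = (10^13 / 13!) · √((13+1) / 2^13) ≈ 66.3879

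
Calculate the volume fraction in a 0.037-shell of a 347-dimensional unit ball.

V(inner)/V(outer) = ((1-0.037)/1)^347 ≈ 2.081e-06, so the shell fraction is 0.9999979188.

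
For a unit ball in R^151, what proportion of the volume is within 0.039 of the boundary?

1 - (1-0.039)^151 ≈ 0.997538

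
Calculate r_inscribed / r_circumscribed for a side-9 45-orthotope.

For an n-cube of any side s, the inradius is s/2 and the circumradius is s√n/2, so the ratio is 1/√45 ≈ 0.149071.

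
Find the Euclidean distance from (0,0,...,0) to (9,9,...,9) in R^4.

The space diagonal of an n-cube of side s is s√n. Here 9·√4 = 18.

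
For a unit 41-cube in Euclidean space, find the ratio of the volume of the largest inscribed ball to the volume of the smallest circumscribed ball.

The radii are 1/2 and 1√41/2, so the volume ratio is (1/√41)^41 = 41^{-41/2} ≈ 8.66824e-34.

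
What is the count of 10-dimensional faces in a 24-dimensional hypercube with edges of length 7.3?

An n-cube has C(n,k)·2^(n-k) k-faces. Here C(24,10)·2^14 = 1961256·16384 = 32133218304.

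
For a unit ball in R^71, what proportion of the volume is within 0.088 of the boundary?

V(inner)/V(outer) = ((1-0.088)/1)^71 ≈ 0.001444, so the shell fraction is 0.998556.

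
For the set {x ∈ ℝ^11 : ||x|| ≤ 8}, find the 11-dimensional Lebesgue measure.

Volume = π^{11/2}·(8)^11/Γ(13/2) = 549755813888·π^5/10395 ≈ 1.61843e+10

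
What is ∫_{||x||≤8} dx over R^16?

Volume = π^{16/2}·(8)^16/Γ(9) = 2199023255552·π^8/315 ≈ 6.62397e+13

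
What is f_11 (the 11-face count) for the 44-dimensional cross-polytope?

f_11(44-orthoplex) = 2^12 · (44 choose 12) = 86387435982848.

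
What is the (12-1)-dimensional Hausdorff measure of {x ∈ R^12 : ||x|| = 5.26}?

The surface area of an n-ball is 2π^(n/2) r^(n-1) / Γ(n/2). For n=12, r=5.26: 1.36644e+09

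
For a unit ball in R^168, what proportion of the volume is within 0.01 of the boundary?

V(inner)/V(outer) = ((1-0.01)/1)^168 ≈ 0.1848, so the shell fraction is 0.815195.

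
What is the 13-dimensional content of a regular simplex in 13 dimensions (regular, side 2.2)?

V_13 = √(14) · 2.2^13 / (13! · 2^(13/2)) ≈ 1.87752e-07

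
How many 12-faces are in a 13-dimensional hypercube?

f_12(13-cube) = (13 choose 12) · 2^1 = 26.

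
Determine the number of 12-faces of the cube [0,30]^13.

Number of 12-faces = C(13,12) · 2^(13-12) = 13 · 2 = 26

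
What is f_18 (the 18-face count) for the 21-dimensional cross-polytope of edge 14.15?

Number of 18-faces = 2^(18+1) · C(21,18+1) = 524288 · 210 = 110100480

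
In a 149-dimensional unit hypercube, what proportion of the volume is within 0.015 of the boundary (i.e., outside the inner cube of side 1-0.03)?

1 - (1 - 2·0.015)^149 = 1 - 0.97^149 ≈ 0.98931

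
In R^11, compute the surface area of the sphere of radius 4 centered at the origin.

The surface area of an n-ball is 2π^(n/2) r^(n-1) / Γ(n/2). For n=11, r=4: 67108864·π^5/945 ≈ 2.17319e+07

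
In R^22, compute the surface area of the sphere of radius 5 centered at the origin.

S = n·V_n(r)/r = 22·V_22(5)/5 (volume-to-surface relation), giving 19073486328125·π^11/72576 ≈ 7.73189e+13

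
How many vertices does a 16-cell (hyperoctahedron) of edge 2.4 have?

An n-cross-polytope has 2n vertices; here n = 4, giving 8.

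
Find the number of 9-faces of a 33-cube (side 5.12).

Choose 9 of 33 axes to span the face (C(33,9) = 38567100 ways), then fix each of the remaining 24 coordinates at one of its two extreme values (2^24 = 16777216 ways): 38567100·16777216 = 647048567193600.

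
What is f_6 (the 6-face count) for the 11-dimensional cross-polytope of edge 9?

Each 6-face is the convex hull of 7 vertices, one chosen as ±e_i from each of 7 distinct axes: 2^7·C(11,7) = 42240.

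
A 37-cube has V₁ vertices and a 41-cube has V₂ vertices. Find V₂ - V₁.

V₁ = 2^37 = 137438953472. V₂ = 2^41 = 2199023255552. V₂ - V₁ = 2061584302080.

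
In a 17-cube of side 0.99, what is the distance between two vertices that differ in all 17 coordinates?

||(0.99,0.99,...,0.99)|| = √(17)·0.99 ≈ 4.08187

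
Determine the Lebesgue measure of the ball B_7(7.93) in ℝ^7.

V_7(7.93) = π^(7/2) · (7.93)^7 / Γ(7/2 + 1) ≈ 9.31735e+06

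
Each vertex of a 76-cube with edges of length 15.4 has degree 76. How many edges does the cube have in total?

Each of the 2^76 = 75557863725914323419136 vertices has degree 76; total edges = 76·2^76/2 = 2871198821584744289927168.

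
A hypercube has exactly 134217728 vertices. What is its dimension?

n = log_2(134217728) = 27.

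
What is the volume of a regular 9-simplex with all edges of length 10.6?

For a regular n-simplex with edge a, V = (a^n / n!)·√((n+1)/2^n). With a=10.6, n=9: V ≈ 650.661.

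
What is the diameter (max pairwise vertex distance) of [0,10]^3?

||(10,10,...,10)|| = √(3)·10 ≈ 17.3205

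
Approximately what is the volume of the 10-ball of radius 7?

V = 282475249·π^5/120 ≈ 7.20358e+08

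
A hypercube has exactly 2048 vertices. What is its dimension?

Since 2^n = 2048, we have n = 11.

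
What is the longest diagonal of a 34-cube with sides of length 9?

d = √(9² + 9² + ... + 9²) [34 terms] = √(34·9²) = 9√34 ≈ 52.4786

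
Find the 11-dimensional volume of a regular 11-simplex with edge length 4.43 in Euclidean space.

V_11 = √(12) · 4.43^11 / (11! · 2^(11/2)) ≈ 0.0247292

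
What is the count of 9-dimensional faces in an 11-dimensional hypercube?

An n-cube has C(n,k)·2^(n-k) k-faces. Here C(11,9)·2^2 = 55·4 = 220.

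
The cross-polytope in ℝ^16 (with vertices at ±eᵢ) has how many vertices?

The vertices are ±e_1, ..., ±e_16, so there are 2·16 = 32.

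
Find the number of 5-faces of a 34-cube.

An n-cube has C(n,k)·2^(n-k) k-faces. Here C(34,5)·2^29 = 278256·536870912 = 149387552489472.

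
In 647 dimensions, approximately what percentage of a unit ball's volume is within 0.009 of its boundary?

1 - (1-0.009)^647 ≈ 0.997118 ≈ 99.71%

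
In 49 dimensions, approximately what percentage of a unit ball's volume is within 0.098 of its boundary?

1 - (1-0.098)^49 ≈ 0.993616 ≈ 99.36%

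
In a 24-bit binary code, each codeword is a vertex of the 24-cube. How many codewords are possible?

The 24-cube has 2^24 = 16777216 vertices.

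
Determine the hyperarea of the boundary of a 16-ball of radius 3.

The surface area of an n-ball is 2π^(n/2) r^(n-1) / Γ(n/2). For n=16, r=3: 1594323·π^8/280 ≈ 5.40278e+07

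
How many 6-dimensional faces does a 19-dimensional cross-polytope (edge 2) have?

An n-cross-polytope has 2^(k+1)·C(n,k+1) k-faces. Here 2^7·C(19,7) = 128·50388 = 6449664.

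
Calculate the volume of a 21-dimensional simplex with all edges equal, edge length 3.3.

V = (3.3^21 / 21!) · √((21+1) / 2^21) ≈ 4.90733e-12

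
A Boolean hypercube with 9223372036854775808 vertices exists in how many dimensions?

n = log_2(9223372036854775808) = 63.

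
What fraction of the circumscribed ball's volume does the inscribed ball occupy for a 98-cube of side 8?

V_in / V_out = (r_in/r_out)^98 = (1/√98)^98 = 98^(-98/2) ≈ 2.69105e-98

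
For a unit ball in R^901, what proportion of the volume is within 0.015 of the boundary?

V(inner)/V(outer) = ((1-0.015)/1)^901 ≈ 1.219e-06, so the shell fraction is 0.9999987809.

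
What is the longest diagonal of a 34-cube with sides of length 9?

d = √(9² + 9² + ... + 9²) [34 terms] = √(34·9²) = 9√34 ≈ 52.4786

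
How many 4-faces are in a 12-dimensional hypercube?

An n-cube has C(n,k)·2^(n-k) k-faces. Here C(12,4)·2^8 = 495·256 = 126720.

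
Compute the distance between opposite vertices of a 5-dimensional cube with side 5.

||(5,5,...,5)|| = √(5)·5 ≈ 11.1803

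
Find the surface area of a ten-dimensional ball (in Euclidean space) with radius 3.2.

The surface area of an n-ball is 2π^(n/2) r^(n-1) / Γ(n/2). For n=10, r=3.2: 897259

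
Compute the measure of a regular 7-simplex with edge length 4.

V = (4^7 / 7!) · √((7+1) / 2^7) ≈ 0.812698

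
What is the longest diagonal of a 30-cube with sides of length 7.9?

Diagonal = √30 · 7.9 ≈ 43.2701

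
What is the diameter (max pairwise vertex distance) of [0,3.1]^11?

Diagonal = √11 · 3.1 ≈ 10.2815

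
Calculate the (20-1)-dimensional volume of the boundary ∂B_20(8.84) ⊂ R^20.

S = n·V_n(r)/r = 20·V_20(8.84)/8.84 (volume-to-surface relation), giving 4.9586e+17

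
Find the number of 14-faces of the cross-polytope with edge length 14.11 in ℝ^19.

Number of 14-faces = 2^(14+1) · C(19,14+1) = 32768 · 3876 = 127008768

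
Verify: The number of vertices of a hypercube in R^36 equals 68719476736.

True. The 36-cube has 2^36 = 68719476736 vertices.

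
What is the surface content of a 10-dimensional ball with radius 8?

The surface area of an n-ball is 2π^(n/2) r^(n-1) / Γ(n/2). For n=10, r=8: 33554432·π^5/3 ≈ 3.42277e+09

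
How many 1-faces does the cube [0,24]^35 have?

An n-cube has n·2^(n-1) edges. With n = 35: 35·17179869184 = 601295421440.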